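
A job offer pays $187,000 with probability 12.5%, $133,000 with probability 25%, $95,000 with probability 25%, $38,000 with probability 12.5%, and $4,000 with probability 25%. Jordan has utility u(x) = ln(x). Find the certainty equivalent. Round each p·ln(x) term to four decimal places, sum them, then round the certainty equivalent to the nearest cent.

$45,433.27

E[u] = 0.125·ln(187000) + 0.25·ln(133000) + 0.25·ln(95000) + 0.125·ln(38000) + 0.25·ln(4000) = 1.5174 + 2.9495 + 2.8654 + 1.3182 + 2.0735 = 10.7240
CE = e^10.7240 ≈ 45433.27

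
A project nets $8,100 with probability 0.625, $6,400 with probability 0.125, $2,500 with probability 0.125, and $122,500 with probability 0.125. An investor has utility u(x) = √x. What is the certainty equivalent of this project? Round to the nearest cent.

E[u] = 0.625·√8100 + 0.125·√6400 + 0.125·√2500 + 0.125·√122500 = 0.625·90 + 0.125·80 + 0.125·50 + 0.125·350 = 116.25
CE = (116.25)² = 13514.0625

$13,514.06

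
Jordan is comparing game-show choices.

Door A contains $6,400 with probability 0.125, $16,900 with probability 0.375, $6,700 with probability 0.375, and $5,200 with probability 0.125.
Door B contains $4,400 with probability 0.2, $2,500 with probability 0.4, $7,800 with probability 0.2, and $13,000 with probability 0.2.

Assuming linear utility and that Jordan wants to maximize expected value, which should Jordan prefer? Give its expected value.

Door A ($10,300)

Door A = 0.125 × 6400 + 0.375 × 16900 + 0.375 × 6700 + 0.125 × 5200 = 800 + 6337.5 + 2512.5 + 650 = 10300
Door B = 0.2 × 4400 + 0.4 × 2500 + 0.2 × 7800 + 0.2 × 13000 = 880 + 1000 + 1560 + 2600 = 6040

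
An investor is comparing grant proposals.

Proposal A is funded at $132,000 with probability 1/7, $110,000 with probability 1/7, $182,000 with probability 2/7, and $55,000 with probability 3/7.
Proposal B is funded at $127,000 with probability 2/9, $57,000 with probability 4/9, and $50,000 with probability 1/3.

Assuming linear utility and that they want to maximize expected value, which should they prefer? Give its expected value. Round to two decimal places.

Proposal A = 1/7 × 132000 + 1/7 × 110000 + 2/7 × 182000 + 3/7 × 55000 = 18857.1429 + 15714.2857 + 52000 + 23571.4286 = 110142.8571
Proposal B = 2/9 × 127000 + 4/9 × 57000 + 1/3 × 50000 = 28222.2222 + 25333.3333 + 16666.6667 = 70222.2222

Proposal A ($110,142.86)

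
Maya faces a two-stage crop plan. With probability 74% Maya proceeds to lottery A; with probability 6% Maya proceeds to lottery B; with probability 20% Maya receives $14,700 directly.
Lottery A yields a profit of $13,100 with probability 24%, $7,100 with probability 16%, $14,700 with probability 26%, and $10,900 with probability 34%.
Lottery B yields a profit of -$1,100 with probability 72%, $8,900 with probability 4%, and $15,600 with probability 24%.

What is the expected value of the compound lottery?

$11,876.40

EV(A) = 0.24 × 13100 + 0.16 × 7100 + 0.26 × 14700 + 0.34 × 10900 = 3144 + 1136 + 3822 + 3706 = 11808
EV(B) = 0.72 × (-1100) + 0.04 × 8900 + 0.24 × 15600 = -792 + 356 + 3744 = 3308
Branch C: 14700 (certain)
Overall = 0.74 × 11808 + 0.06 × 3308 + 0.2 × 14700 = 8737.92 + 198.48 + 2940 = 11876.4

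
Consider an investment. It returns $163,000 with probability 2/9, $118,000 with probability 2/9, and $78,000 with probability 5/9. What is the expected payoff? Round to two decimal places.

$105,777.78

EV = 2/9 × 163000 + 2/9 × 118000 + 5/9 × 78000 = 36222.2222 + 26222.2222 + 43333.3333 = 105777.7778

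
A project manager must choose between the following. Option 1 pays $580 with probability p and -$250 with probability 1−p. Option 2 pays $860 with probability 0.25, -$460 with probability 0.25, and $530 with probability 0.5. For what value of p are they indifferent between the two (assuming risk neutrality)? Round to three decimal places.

EV(Option 2) = 0.25 × 860 + 0.25 × (-460) + 0.5 × 530 = 215 − 115 + 265 = 365
p·580 + (1−p)·(-250) = 365
830p − 250 = 365
p = (365 + 250) / 830

p = 0.741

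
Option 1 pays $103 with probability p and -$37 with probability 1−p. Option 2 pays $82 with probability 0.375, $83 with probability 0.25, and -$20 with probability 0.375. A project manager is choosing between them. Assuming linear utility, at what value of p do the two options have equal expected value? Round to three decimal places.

EV(Option 2) = 0.375 × 82 + 0.25 × 83 + 0.375 × (-20) = 30.75 + 20.75 − 7.5 = 44
p·103 + (1−p)·(-37) = 44
140p − 37 = 44
p = (44 + 37) / 140

p = 0.579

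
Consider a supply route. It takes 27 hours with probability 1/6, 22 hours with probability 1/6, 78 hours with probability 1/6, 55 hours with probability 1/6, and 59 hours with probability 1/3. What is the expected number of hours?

EV = 1/6 × 27 + 1/6 × 22 + 1/6 × 78 + 1/6 × 55 + 1/3 × 59 = 4.5 + 3.6667 + 13 + 9.1667 + 19.6667 = 50

50 hours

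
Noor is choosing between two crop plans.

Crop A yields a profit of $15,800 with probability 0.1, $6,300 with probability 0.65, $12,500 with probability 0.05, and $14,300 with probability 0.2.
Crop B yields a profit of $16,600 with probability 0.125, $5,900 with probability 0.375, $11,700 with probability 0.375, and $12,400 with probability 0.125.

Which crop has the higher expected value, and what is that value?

Crop A = 0.1 × 15800 + 0.65 × 6300 + 0.05 × 12500 + 0.2 × 14300 = 1580 + 4095 + 625 + 2860 = 9160
Crop B = 0.125 × 16600 + 0.375 × 5900 + 0.375 × 11700 + 0.125 × 12400 = 2075 + 2212.5 + 4387.5 + 1550 = 10225

Crop B ($10,225)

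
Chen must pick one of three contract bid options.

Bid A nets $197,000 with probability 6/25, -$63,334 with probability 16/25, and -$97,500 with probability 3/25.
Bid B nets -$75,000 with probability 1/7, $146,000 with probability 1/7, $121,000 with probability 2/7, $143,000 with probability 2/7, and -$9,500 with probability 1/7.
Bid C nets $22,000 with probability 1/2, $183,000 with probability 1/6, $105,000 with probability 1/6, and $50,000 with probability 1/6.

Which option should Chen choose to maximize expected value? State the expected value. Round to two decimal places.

Bid B ($84,214.29)

Bid A = 6/25 × 197000 + 16/25 × (-63334) + 3/25 × (-97500) = 47280 − 40533.76 − 11700 = -4953.76
Bid B = 1/7 × (-75000) + 1/7 × 146000 + 2/7 × 121000 + 2/7 × 143000 + 1/7 × (-9500) = -10714.2857 + 20857.1429 + 34571.4286 + 40857.1429 − 1357.1429 = 84214.2857
Bid C = 1/2 × 22000 + 1/6 × 183000 + 1/6 × 105000 + 1/6 × 50000 = 11000 + 30500 + 17500 + 8333.3333 = 67333.3333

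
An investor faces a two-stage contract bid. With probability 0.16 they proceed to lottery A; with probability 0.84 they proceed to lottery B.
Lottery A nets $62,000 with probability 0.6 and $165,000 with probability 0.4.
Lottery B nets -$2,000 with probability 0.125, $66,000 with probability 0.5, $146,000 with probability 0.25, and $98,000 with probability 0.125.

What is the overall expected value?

$84,972

EV(A) = 0.6 × 62000 + 0.4 × 165000 = 37200 + 66000 = 103200
EV(B) = 0.125 × (-2000) + 0.5 × 66000 + 0.25 × 146000 + 0.125 × 98000 = -250 + 33000 + 36500 + 12250 = 81500
Overall = 0.16 × 103200 + 0.84 × 81500 = 16512 + 68460 = 84972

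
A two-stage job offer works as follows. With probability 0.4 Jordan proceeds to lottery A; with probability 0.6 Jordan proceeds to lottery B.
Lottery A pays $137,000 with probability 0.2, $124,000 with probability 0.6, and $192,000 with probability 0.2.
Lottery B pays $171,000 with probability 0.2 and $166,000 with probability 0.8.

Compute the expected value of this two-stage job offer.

EV(A) = 0.2 × 137000 + 0.6 × 124000 + 0.2 × 192000 = 27400 + 74400 + 38400 = 140200
EV(B) = 0.2 × 171000 + 0.8 × 166000 = 34200 + 132800 = 167000
Overall = 0.4 × 140200 + 0.6 × 167000 = 56080 + 100200 = 156280

$156,280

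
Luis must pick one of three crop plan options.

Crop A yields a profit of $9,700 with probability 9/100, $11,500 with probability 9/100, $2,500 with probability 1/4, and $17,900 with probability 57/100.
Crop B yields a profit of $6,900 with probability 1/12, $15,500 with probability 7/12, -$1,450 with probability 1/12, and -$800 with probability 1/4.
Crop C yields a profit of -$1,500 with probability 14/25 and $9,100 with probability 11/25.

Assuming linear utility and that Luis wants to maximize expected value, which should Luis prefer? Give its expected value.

Crop A = 9/100 × 9700 + 9/100 × 11500 + 1/4 × 2500 + 57/100 × 17900 = 873 + 1035 + 625 + 10203 = 12736
Crop B = 1/12 × 6900 + 7/12 × 15500 + 1/12 × (-1450) + 1/4 × (-800) = 575 + 9041.6667 − 120.8333 − 200 = 9295.8333
Crop C = 14/25 × (-1500) + 11/25 × 9100 = -840 + 4004 = 3164

Crop A ($12,736)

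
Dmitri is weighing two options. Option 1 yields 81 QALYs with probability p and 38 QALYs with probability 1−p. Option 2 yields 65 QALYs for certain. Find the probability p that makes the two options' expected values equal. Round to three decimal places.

p·81 + (1−p)·38 = 65
43p + 38 = 65
p = (65 − 38) / 43

p = 0.628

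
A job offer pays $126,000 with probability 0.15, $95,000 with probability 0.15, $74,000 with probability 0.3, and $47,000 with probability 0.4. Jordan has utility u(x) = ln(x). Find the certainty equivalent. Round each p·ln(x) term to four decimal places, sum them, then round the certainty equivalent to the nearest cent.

$69,390.14

E[u] = 0.15·ln(126000) + 0.15·ln(95000) + 0.3·ln(74000) + 0.4·ln(47000) = 1.7616 + 1.7192 + 3.3635 + 4.3032 = 11.1475
CE = e^11.1475 ≈ 69390.14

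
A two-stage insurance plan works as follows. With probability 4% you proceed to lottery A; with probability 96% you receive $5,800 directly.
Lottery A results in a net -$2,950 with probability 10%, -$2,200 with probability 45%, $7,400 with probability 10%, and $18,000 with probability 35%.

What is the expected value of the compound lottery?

EV(A) = 0.1 × (-2950) + 0.45 × (-2200) + 0.1 × 7400 + 0.35 × 18000 = -295 − 990 + 740 + 6300 = 5755
Branch B: 5800 (certain)
Overall = 0.04 × 5755 + 0.96 × 5800 = 230.2 + 5568 = 5798.2

$5,798.20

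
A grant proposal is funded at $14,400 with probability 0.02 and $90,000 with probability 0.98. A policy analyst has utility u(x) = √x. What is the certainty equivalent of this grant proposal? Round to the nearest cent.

$87,852.96

E[u] = 0.02·√14400 + 0.98·√90000 = 0.02·120 + 0.98·300 = 296.4
CE = (296.4)² = 87852.96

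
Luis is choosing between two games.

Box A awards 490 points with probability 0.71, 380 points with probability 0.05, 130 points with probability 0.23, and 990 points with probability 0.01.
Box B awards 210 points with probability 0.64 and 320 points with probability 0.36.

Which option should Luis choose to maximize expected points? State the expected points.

Box A (406.7 points)

Box A = 0.71 × 490 + 0.05 × 380 + 0.23 × 130 + 0.01 × 990 = 347.9 + 19 + 29.9 + 9.9 = 406.7
Box B = 0.64 × 210 + 0.36 × 320 = 134.4 + 115.2 = 249.6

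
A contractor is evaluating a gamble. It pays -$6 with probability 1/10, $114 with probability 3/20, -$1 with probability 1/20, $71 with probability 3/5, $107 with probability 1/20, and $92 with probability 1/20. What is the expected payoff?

EV = 1/10 × (-6) + 3/20 × 114 + 1/20 × (-1) + 3/5 × 71 + 1/20 × 107 + 1/20 × 92 = -0.6 + 17.1 − 0.05 + 42.6 + 5.35 + 4.6 = 69

$69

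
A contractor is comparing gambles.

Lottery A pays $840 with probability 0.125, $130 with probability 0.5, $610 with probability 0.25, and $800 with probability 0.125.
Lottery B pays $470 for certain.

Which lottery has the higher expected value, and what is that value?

Lottery B ($470)

Lottery A = 0.125 × 840 + 0.5 × 130 + 0.25 × 610 + 0.125 × 800 = 105 + 65 + 152.5 + 100 = 422.5
Lottery B: 470 (certain)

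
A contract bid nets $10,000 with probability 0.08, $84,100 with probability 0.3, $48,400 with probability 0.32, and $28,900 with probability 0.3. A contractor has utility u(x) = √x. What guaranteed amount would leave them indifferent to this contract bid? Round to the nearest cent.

$46,828.96

E[u] = 0.08·√10000 + 0.3·√84100 + 0.32·√48400 + 0.3·√28900 = 0.08·100 + 0.3·290 + 0.32·220 + 0.3·170 = 216.4
CE = (216.4)² = 46828.96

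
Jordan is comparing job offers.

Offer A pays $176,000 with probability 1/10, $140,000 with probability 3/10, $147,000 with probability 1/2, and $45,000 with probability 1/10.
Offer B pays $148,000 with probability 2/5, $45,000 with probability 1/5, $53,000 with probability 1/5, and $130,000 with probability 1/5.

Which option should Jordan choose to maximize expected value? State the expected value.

Offer A = 1/10 × 176000 + 3/10 × 140000 + 1/2 × 147000 + 1/10 × 45000 = 17600 + 42000 + 73500 + 4500 = 137600
Offer B = 2/5 × 148000 + 1/5 × 45000 + 1/5 × 53000 + 1/5 × 130000 = 59200 + 9000 + 10600 + 26000 = 104800

Offer A ($137,600)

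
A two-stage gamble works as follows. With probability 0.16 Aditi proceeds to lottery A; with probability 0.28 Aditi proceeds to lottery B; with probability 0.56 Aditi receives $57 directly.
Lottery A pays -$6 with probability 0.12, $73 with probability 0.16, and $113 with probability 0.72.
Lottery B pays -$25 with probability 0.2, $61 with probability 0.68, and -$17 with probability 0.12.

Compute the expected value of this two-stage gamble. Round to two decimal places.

$56.33

EV(A) = 0.12 × (-6) + 0.16 × 73 + 0.72 × 113 = -0.72 + 11.68 + 81.36 = 92.32
EV(B) = 0.2 × (-25) + 0.68 × 61 + 0.12 × (-17) = -5 + 41.48 − 2.04 = 34.44
Branch C: 57 (certain)
Overall = 0.16 × 92.32 + 0.28 × 34.44 + 0.56 × 57 = 14.7712 + 9.6432 + 31.92 = 56.3344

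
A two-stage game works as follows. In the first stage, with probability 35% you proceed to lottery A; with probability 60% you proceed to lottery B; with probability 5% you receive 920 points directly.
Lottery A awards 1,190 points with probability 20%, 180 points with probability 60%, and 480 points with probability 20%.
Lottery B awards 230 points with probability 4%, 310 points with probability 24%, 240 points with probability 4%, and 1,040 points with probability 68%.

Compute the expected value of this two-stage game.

680.94 points

EV(A) = 0.2 × 1190 + 0.6 × 180 + 0.2 × 480 = 238 + 108 + 96 = 442
EV(B) = 0.04 × 230 + 0.24 × 310 + 0.04 × 240 + 0.68 × 1040 = 9.2 + 74.4 + 9.6 + 707.2 = 800.4
Branch C: 920 (certain)
Overall = 0.35 × 442 + 0.6 × 800.4 + 0.05 × 920 = 154.7 + 480.24 + 46 = 680.94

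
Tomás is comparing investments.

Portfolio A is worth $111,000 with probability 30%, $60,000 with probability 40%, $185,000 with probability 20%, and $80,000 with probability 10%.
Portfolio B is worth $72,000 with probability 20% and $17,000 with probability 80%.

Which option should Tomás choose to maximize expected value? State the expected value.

Portfolio A ($102,300)

Portfolio A = 0.3 × 111000 + 0.4 × 60000 + 0.2 × 185000 + 0.1 × 80000 = 33300 + 24000 + 37000 + 8000 = 102300
Portfolio B = 0.2 × 72000 + 0.8 × 17000 = 14400 + 13600 = 28000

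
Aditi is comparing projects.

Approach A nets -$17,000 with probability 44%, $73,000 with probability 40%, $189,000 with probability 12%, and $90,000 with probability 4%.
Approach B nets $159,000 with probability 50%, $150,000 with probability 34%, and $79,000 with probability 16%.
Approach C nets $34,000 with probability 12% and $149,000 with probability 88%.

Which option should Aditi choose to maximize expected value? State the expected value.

Approach B ($143,140)

Approach A = 0.44 × (-17000) + 0.4 × 73000 + 0.12 × 189000 + 0.04 × 90000 = -7480 + 29200 + 22680 + 3600 = 48000
Approach B = 0.5 × 159000 + 0.34 × 150000 + 0.16 × 79000 = 79500 + 51000 + 12640 = 143140
Approach C = 0.12 × 34000 + 0.88 × 149000 = 4080 + 131120 = 135200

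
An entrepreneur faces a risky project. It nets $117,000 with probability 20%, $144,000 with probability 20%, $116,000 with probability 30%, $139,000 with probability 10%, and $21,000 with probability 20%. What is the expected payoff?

EV = 0.2 × 117000 + 0.2 × 144000 + 0.3 × 116000 + 0.1 × 139000 + 0.2 × 21000 = 23400 + 28800 + 34800 + 13900 + 4200 = 105100

$105,100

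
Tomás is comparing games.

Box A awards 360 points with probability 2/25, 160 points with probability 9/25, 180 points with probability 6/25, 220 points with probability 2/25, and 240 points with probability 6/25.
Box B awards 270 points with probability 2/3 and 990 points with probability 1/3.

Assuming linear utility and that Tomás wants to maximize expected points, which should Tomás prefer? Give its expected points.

Box A = 2/25 × 360 + 9/25 × 160 + 6/25 × 180 + 2/25 × 220 + 6/25 × 240 = 28.8 + 57.6 + 43.2 + 17.6 + 57.6 = 204.8
Box B = 2/3 × 270 + 1/3 × 990 = 180 + 330 = 510

Box B (510 points)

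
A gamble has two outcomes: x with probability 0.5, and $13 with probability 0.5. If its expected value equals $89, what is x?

x = $165

0.5·x + 0.5·13 = 89
0.5·x = 89 − 6.5 = 82.5
x = 82.5 / 0.5 = 165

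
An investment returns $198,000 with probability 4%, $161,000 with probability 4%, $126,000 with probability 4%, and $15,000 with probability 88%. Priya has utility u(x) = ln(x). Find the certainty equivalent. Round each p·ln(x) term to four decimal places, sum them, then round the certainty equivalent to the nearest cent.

E[u] = 0.04·ln(198000) + 0.04·ln(161000) + 0.04·ln(126000) + 0.88·ln(15000) = 0.4878 + 0.4796 + 0.4698 + 8.4619 = 9.8991
CE = e^9.8991 ≈ 19912.44

$19,912.44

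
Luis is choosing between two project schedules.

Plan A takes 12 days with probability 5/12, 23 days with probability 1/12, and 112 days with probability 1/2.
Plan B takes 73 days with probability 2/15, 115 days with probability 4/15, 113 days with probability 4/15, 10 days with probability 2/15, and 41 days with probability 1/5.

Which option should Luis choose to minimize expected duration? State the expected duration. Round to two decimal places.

Plan A (62.92 days)

Plan A = 5/12 × 12 + 1/12 × 23 + 1/2 × 112 = 5 + 1.9167 + 56 = 62.9167
Plan B = 2/15 × 73 + 4/15 × 115 + 4/15 × 113 + 2/15 × 10 + 1/5 × 41 = 9.7333 + 30.6667 + 30.1333 + 1.3333 + 8.2 = 80.0667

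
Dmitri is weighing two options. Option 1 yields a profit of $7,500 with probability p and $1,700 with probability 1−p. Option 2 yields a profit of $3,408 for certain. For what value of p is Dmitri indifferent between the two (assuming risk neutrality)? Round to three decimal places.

p = 0.294

p·7500 + (1−p)·1700 = 3408
5800p + 1700 = 3408
p = (3408 − 1700) / 5800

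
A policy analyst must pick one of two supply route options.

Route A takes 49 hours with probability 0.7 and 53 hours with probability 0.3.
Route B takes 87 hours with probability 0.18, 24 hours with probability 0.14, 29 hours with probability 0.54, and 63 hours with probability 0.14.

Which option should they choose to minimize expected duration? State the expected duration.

Route B (43.5 hours)

Route A = 0.7 × 49 + 0.3 × 53 = 34.3 + 15.9 = 50.2
Route B = 0.18 × 87 + 0.14 × 24 + 0.54 × 29 + 0.14 × 63 = 15.66 + 3.36 + 15.66 + 8.82 = 43.5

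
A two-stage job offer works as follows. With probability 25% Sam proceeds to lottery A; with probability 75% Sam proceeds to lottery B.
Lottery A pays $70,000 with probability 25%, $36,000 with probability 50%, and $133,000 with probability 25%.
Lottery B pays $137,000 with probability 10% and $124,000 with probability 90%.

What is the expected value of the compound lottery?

$111,162.50

EV(A) = 0.25 × 70000 + 0.5 × 36000 + 0.25 × 133000 = 17500 + 18000 + 33250 = 68750
EV(B) = 0.1 × 137000 + 0.9 × 124000 = 13700 + 111600 = 125300
Overall = 0.25 × 68750 + 0.75 × 125300 = 17187.5 + 93975 = 111162.5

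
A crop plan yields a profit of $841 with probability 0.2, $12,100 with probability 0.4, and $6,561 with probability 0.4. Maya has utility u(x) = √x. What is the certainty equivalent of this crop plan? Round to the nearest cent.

$6,756.84

E[u] = 0.2·√841 + 0.4·√12100 + 0.4·√6561 = 0.2·29 + 0.4·110 + 0.4·81 = 82.2
CE = (82.2)² = 6756.84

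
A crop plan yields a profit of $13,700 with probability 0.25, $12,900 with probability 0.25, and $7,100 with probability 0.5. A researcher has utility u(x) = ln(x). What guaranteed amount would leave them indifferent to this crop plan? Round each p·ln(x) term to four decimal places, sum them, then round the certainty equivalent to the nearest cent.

E[u] = 0.25·ln(13700) + 0.25·ln(12900) + 0.5·ln(7100) = 2.3813 + 2.3662 + 4.4339 = 9.1814
CE = e^9.1814 ≈ 9714.74

$9,714.74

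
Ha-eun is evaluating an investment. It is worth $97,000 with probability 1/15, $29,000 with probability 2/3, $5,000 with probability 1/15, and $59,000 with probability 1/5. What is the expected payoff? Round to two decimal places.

$37,933.33

EV = 1/15 × 97000 + 2/3 × 29000 + 1/15 × 5000 + 1/5 × 59000 = 6466.6667 + 19333.3333 + 333.3333 + 11800 = 37933.3333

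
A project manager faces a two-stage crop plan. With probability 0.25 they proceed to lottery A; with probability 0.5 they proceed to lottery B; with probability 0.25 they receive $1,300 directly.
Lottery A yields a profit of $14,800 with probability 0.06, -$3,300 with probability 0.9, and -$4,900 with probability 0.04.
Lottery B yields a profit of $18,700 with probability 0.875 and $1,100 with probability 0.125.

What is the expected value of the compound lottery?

EV(A) = 0.06 × 14800 + 0.9 × (-3300) + 0.04 × (-4900) = 888 − 2970 − 196 = -2278
EV(B) = 0.875 × 18700 + 0.125 × 1100 = 16362.5 + 137.5 = 16500
Branch C: 1300 (certain)
Overall = 0.25 × (-2278) + 0.5 × 16500 + 0.25 × 1300 = -569.5 + 8250 + 325 = 8005.5

$8,005.50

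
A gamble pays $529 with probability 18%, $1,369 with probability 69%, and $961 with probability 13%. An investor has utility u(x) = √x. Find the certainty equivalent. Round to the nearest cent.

$1,135.69

E[u] = 0.18·√529 + 0.69·√1369 + 0.13·√961 = 0.18·23 + 0.69·37 + 0.13·31 = 33.7
CE = (33.7)² = 1135.69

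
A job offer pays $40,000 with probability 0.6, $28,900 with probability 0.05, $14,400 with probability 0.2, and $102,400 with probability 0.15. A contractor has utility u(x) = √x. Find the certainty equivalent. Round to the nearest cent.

E[u] = 0.6·√40000 + 0.05·√28900 + 0.2·√14400 + 0.15·√102400 = 0.6·200 + 0.05·170 + 0.2·120 + 0.15·320 = 200.5
CE = (200.5)² = 40200.25

$40,200.25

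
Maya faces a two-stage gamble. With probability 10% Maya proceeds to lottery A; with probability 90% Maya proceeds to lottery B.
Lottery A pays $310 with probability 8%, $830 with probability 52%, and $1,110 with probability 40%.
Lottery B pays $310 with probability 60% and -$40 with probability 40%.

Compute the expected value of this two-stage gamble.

$243.04

EV(A) = 0.08 × 310 + 0.52 × 830 + 0.4 × 1110 = 24.8 + 431.6 + 444 = 900.4
EV(B) = 0.6 × 310 + 0.4 × (-40) = 186 − 16 = 170
Overall = 0.1 × 900.4 + 0.9 × 170 = 90.04 + 153 = 243.04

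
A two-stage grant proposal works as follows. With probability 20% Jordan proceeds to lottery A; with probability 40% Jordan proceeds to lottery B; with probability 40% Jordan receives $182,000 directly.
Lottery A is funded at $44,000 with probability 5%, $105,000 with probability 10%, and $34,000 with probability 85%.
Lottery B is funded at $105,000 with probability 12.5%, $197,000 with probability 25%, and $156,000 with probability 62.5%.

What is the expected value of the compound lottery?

$145,070

EV(A) = 0.05 × 44000 + 0.1 × 105000 + 0.85 × 34000 = 2200 + 10500 + 28900 = 41600
EV(B) = 0.125 × 105000 + 0.25 × 197000 + 0.625 × 156000 = 13125 + 49250 + 97500 = 159875
Branch C: 182000 (certain)
Overall = 0.2 × 41600 + 0.4 × 159875 + 0.4 × 182000 = 8320 + 63950 + 72800 = 145070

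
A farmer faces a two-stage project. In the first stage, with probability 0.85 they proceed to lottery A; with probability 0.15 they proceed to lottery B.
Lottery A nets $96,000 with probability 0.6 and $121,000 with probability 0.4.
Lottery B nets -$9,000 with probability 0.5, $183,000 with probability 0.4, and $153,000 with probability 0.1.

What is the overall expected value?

EV(A) = 0.6 × 96000 + 0.4 × 121000 = 57600 + 48400 = 106000
EV(B) = 0.5 × (-9000) + 0.4 × 183000 + 0.1 × 153000 = -4500 + 73200 + 15300 = 84000
Overall = 0.85 × 106000 + 0.15 × 84000 = 90100 + 12600 = 102700

$102,700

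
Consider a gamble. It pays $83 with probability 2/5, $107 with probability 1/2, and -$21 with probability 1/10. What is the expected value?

$84.60

EV = 2/5 × 83 + 1/2 × 107 + 1/10 × (-21) = 33.2 + 53.5 − 2.1 = 84.6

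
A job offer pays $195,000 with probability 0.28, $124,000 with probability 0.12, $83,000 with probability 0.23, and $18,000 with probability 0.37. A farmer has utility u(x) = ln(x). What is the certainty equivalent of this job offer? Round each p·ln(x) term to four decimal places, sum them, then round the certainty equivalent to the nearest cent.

$62,843.32

E[u] = 0.28·ln(195000) + 0.12·ln(124000) + 0.23·ln(83000) + 0.37·ln(18000) = 3.4106 + 1.4074 + 2.6051 + 3.6253 = 11.0484
CE = e^11.0484 ≈ 62843.32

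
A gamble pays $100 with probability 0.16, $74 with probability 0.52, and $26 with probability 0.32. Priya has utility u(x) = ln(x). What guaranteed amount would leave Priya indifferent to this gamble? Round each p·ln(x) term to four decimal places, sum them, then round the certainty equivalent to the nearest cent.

$55.56

E[u] = 0.16·ln(100) + 0.52·ln(74) + 0.32·ln(26) = 0.7368 + 2.2381 + 1.0426 = 4.0175
CE = e^4.0175 ≈ 55.56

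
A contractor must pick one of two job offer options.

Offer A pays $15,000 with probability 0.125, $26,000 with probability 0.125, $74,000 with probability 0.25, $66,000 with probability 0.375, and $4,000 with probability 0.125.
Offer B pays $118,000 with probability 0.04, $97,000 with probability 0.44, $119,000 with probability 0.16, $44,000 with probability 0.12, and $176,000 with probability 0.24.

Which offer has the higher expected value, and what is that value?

Offer B ($113,960)

Offer A = 0.125 × 15000 + 0.125 × 26000 + 0.25 × 74000 + 0.375 × 66000 + 0.125 × 4000 = 1875 + 3250 + 18500 + 24750 + 500 = 48875
Offer B = 0.04 × 118000 + 0.44 × 97000 + 0.16 × 119000 + 0.12 × 44000 + 0.24 × 176000 = 4720 + 42680 + 19040 + 5280 + 42240 = 113960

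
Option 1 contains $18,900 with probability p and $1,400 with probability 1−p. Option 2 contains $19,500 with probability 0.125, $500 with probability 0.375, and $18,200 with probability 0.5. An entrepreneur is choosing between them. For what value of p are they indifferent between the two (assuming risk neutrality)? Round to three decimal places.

p = 0.590

EV(Option 2) = 0.125 × 19500 + 0.375 × 500 + 0.5 × 18200 = 2437.5 + 187.5 + 9100 = 11725
p·18900 + (1−p)·1400 = 11725
17500p + 1400 = 11725
p = (11725 − 1400) / 17500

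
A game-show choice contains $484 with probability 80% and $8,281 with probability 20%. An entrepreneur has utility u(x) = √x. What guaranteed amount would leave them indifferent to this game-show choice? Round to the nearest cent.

$1,281.64

E[u] = 0.8·√484 + 0.2·√8281 = 0.8·22 + 0.2·91 = 35.8
CE = (35.8)² = 1281.64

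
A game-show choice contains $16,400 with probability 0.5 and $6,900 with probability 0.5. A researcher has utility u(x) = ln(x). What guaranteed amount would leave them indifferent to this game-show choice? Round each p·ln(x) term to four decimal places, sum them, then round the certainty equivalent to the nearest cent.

E[u] = 0.5·ln(16400) + 0.5·ln(6900) = 4.8525 + 4.4196 = 9.2721
CE = e^9.2721 ≈ 10637.07

$10,637.07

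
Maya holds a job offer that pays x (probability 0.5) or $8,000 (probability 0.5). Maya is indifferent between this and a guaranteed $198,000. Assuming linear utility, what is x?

x = $388,000

0.5·x + 0.5·8000 = 198000
0.5·x = 198000 − 4000 = 194000
x = 194000 / 0.5 = 388000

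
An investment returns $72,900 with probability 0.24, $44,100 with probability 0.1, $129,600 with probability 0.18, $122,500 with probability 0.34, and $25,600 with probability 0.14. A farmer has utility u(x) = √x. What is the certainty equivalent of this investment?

E[u] = 0.24·√72900 + 0.1·√44100 + 0.18·√129600 + 0.34·√122500 + 0.14·√25600 = 0.24·270 + 0.1·210 + 0.18·360 + 0.34·350 + 0.14·160 = 292
CE = (292)² = 85264

$85,264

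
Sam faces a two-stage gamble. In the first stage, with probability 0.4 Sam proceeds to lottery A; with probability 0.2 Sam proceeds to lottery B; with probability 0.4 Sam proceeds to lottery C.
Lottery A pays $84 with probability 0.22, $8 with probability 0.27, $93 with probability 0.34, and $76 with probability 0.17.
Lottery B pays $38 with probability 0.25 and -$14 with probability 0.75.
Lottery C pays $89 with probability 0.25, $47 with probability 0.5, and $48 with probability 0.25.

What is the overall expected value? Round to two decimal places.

$48.97

EV(A) = 0.22 × 84 + 0.27 × 8 + 0.34 × 93 + 0.17 × 76 = 18.48 + 2.16 + 31.62 + 12.92 = 65.18
EV(B) = 0.25 × 38 + 0.75 × (-14) = 9.5 − 10.5 = -1
EV(C) = 0.25 × 89 + 0.5 × 47 + 0.25 × 48 = 22.25 + 23.5 + 12 = 57.75
Overall = 0.4 × 65.18 + 0.2 × (-1) + 0.4 × 57.75 = 26.072 − 0.2 + 23.1 = 48.972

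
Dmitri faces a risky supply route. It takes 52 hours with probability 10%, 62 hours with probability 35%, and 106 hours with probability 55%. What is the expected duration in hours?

85.2 hours

EV = 0.1 × 52 + 0.35 × 62 + 0.55 × 106 = 5.2 + 21.7 + 58.3 = 85.2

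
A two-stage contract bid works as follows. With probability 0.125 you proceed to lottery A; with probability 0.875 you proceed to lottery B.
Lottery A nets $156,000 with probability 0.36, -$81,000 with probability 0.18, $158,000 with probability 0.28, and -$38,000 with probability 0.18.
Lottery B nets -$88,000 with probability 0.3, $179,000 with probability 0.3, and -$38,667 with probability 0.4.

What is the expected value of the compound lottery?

EV(A) = 0.36 × 156000 + 0.18 × (-81000) + 0.28 × 158000 + 0.18 × (-38000) = 56160 − 14580 + 44240 − 6840 = 78980
EV(B) = 0.3 × (-88000) + 0.3 × 179000 + 0.4 × (-38667) = -26400 + 53700 − 15466.8 = 11833.2
Overall = 0.125 × 78980 + 0.875 × 11833.2 = 9872.5 + 10354.05 = 20226.55

$20,226.55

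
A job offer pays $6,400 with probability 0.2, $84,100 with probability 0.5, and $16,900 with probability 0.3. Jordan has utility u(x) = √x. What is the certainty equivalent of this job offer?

$40,000

E[u] = 0.2·√6400 + 0.5·√84100 + 0.3·√16900 = 0.2·80 + 0.5·290 + 0.3·130 = 200
CE = (200)² = 40000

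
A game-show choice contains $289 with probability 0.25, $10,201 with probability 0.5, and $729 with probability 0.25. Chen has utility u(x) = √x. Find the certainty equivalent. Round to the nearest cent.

E[u] = 0.25·√289 + 0.5·√10201 + 0.25·√729 = 0.25·17 + 0.5·101 + 0.25·27 = 61.5
CE = (61.5)² = 3782.25

$3,782.25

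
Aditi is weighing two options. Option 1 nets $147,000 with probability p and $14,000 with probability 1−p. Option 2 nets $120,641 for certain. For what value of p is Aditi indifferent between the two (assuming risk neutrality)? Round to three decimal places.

p = 0.802

p·147000 + (1−p)·14000 = 120641
133000p + 14000 = 120641
p = (120641 − 14000) / 133000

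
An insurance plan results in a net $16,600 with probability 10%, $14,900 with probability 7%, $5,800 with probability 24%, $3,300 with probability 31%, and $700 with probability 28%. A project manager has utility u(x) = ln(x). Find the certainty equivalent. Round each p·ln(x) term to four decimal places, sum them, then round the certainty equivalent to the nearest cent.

E[u] = 0.1·ln(16600) + 0.07·ln(14900) + 0.24·ln(5800) + 0.31·ln(3300) + 0.28·ln(700) = 0.9717 + 0.6726 + 2.0797 + 2.5115 + 1.8343 = 8.0698
CE = e^8.0698 ≈ 3196.46

$3,196.46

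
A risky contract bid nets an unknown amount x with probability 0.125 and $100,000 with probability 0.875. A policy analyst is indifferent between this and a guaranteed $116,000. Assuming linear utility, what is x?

x = $228,000

0.125·x + 0.875·100000 = 116000
0.125·x = 116000 − 87500 = 28500
x = 28500 / 0.125 = 228000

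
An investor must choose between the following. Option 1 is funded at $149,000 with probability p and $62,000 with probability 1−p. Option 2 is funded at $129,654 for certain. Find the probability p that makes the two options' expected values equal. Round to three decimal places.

p·149000 + (1−p)·62000 = 129654
87000p + 62000 = 129654
p = (129654 − 62000) / 87000

p = 0.778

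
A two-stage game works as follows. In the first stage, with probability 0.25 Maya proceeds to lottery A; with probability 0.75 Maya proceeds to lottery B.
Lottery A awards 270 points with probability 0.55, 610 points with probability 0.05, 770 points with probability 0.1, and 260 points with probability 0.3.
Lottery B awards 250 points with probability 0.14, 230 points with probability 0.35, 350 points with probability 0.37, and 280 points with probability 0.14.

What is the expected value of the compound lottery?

296.65 points

EV(A) = 0.55 × 270 + 0.05 × 610 + 0.1 × 770 + 0.3 × 260 = 148.5 + 30.5 + 77 + 78 = 334
EV(B) = 0.14 × 250 + 0.35 × 230 + 0.37 × 350 + 0.14 × 280 = 35 + 80.5 + 129.5 + 39.2 = 284.2
Overall = 0.25 × 334 + 0.75 × 284.2 = 83.5 + 213.15 = 296.65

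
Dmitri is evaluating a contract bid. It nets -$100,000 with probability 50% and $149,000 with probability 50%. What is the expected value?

EV = 0.5 × (-100000) + 0.5 × 149000 = -50000 + 74500 = 24500

$24,500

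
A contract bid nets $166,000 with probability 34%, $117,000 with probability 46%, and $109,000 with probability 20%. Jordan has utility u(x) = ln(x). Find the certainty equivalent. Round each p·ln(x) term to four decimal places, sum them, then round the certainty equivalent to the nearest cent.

$129,923.36

E[u] = 0.34·ln(166000) + 0.46·ln(117000) + 0.2·ln(109000) = 4.0867 + 5.3682 + 2.3198 = 11.7747
CE = e^11.7747 ≈ 129923.36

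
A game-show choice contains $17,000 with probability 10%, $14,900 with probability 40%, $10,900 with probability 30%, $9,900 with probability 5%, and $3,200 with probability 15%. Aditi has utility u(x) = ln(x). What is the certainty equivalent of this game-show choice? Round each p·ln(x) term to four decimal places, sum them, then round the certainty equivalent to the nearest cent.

$10,692.52

E[u] = 0.1·ln(17000) + 0.4·ln(14900) + 0.3·ln(10900) + 0.05·ln(9900) + 0.15·ln(3200) = 0.9741 + 3.8436 + 2.7890 + 0.4600 + 1.2106 = 9.2773
CE = e^9.2773 ≈ 10692.52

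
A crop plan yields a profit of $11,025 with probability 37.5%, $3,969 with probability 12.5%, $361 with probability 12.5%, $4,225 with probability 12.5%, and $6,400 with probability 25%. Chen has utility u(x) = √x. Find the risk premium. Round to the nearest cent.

E[u] = 0.375·√11025 + 0.125·√3969 + 0.125·√361 + 0.125·√4225 + 0.25·√6400 = 0.375·105 + 0.125·63 + 0.125·19 + 0.125·65 + 0.25·80 = 77.75
CE = (77.75)² = 6045.0625
Risk premium = EV − CE = 6803.75 − 6045.0625 = 758.6875

$758.69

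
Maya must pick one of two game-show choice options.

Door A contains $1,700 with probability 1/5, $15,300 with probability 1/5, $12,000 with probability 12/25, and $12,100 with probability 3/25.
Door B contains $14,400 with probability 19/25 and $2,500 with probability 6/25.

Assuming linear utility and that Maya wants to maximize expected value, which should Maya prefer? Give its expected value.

Door A = 1/5 × 1700 + 1/5 × 15300 + 12/25 × 12000 + 3/25 × 12100 = 340 + 3060 + 5760 + 1452 = 10612
Door B = 19/25 × 14400 + 6/25 × 2500 = 10944 + 600 = 11544

Door B ($11,544)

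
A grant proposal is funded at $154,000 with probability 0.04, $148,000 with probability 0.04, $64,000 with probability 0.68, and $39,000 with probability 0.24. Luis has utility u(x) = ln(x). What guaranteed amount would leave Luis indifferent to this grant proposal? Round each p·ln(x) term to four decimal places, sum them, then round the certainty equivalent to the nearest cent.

E[u] = 0.04·ln(154000) + 0.04·ln(148000) + 0.68·ln(64000) + 0.24·ln(39000) = 0.4778 + 0.4762 + 7.5253 + 2.5371 = 11.0164
CE = e^11.0164 ≈ 60864.17

$60,864.17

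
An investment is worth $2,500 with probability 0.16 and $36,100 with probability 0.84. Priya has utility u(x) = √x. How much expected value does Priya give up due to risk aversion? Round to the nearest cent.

E[u] = 0.16·√2500 + 0.84·√36100 = 0.16·50 + 0.84·190 = 167.6
CE = (167.6)² = 28089.76
Risk premium = EV − CE = 30724 − 28089.76 = 2634.24

$2,634.24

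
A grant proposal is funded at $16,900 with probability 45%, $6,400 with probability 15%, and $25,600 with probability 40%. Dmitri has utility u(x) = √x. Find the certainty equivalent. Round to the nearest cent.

E[u] = 0.45·√16900 + 0.15·√6400 + 0.4·√25600 = 0.45·130 + 0.15·80 + 0.4·160 = 134.5
CE = (134.5)² = 18090.25

$18,090.25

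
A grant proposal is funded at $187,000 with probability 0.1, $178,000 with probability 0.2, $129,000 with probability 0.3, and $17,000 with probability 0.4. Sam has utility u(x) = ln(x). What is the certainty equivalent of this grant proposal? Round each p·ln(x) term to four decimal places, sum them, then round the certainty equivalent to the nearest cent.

E[u] = 0.1·ln(187000) + 0.2·ln(178000) + 0.3·ln(129000) + 0.4·ln(17000) = 1.2139 + 2.4179 + 3.5303 + 3.8964 = 11.0585
CE = e^11.0585 ≈ 63481.26

$63,481.26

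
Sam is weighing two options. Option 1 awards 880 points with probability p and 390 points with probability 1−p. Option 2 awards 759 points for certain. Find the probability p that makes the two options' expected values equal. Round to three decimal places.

p·880 + (1−p)·390 = 759
490p + 390 = 759
p = (759 − 390) / 490

p = 0.753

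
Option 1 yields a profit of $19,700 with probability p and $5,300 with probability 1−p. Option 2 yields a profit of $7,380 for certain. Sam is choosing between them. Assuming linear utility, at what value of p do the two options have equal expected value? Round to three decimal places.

p·19700 + (1−p)·5300 = 7380
14400p + 5300 = 7380
p = (7380 − 5300) / 14400

p = 0.144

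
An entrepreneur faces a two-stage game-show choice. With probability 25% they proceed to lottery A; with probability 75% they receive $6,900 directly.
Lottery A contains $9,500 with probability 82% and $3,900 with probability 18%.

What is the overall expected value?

EV(A) = 0.82 × 9500 + 0.18 × 3900 = 7790 + 702 = 8492
Branch B: 6900 (certain)
Overall = 0.25 × 8492 + 0.75 × 6900 = 2123 + 5175 = 7298

$7,298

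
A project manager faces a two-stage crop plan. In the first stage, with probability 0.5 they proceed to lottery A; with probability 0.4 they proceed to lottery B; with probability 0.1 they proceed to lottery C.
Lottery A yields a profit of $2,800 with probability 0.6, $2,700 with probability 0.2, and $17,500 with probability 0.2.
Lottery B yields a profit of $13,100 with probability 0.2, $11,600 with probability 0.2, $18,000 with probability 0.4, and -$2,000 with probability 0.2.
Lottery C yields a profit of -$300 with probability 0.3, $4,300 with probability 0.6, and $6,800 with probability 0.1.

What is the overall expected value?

$7,873

EV(A) = 0.6 × 2800 + 0.2 × 2700 + 0.2 × 17500 = 1680 + 540 + 3500 = 5720
EV(B) = 0.2 × 13100 + 0.2 × 11600 + 0.4 × 18000 + 0.2 × (-2000) = 2620 + 2320 + 7200 − 400 = 11740
EV(C) = 0.3 × (-300) + 0.6 × 4300 + 0.1 × 6800 = -90 + 2580 + 680 = 3170
Overall = 0.5 × 5720 + 0.4 × 11740 + 0.1 × 3170 = 2860 + 4696 + 317 = 7873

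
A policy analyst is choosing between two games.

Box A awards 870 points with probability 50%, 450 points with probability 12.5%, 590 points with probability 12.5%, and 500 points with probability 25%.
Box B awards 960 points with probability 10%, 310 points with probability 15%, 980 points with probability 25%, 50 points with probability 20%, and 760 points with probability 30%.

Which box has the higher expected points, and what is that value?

Box A = 0.5 × 870 + 0.125 × 450 + 0.125 × 590 + 0.25 × 500 = 435 + 56.25 + 73.75 + 125 = 690
Box B = 0.1 × 960 + 0.15 × 310 + 0.25 × 980 + 0.2 × 50 + 0.3 × 760 = 96 + 46.5 + 245 + 10 + 228 = 625.5

Box A (690 points)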